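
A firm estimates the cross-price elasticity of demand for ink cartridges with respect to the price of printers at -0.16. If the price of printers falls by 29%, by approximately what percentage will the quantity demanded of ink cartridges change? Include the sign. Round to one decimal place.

4.6%

%ΔQ ≈ ε × %ΔP of printers = -0.16 × (-29%) = 4.6%.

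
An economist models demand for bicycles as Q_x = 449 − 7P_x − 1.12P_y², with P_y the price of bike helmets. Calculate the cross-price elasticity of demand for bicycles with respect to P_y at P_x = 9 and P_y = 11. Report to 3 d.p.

-1.082

At P_x = 9 and P_y = 11: Q_x = 250.48.
∂Q_x/∂P_y = -2.24P_y = -2.24(11) = -24.6400.
ε = (∂Q_x/∂P_y)(P_y/Q_x) = -24.6400 × (11/250.48) ≈ -1.082.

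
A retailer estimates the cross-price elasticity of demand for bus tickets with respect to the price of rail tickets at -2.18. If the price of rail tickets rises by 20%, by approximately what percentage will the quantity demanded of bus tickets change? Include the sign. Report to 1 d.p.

-43.6%

%ΔQ ≈ ε × %ΔP of rail tickets = -2.18 × (20%) = -43.6%.
Demand for bus tickets falls by about 43.6%.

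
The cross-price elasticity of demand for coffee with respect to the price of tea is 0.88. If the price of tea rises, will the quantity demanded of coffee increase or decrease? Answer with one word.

increase

ε > 0 and the price of tea rises, so the quantity of coffee moves in the same direction: it increases.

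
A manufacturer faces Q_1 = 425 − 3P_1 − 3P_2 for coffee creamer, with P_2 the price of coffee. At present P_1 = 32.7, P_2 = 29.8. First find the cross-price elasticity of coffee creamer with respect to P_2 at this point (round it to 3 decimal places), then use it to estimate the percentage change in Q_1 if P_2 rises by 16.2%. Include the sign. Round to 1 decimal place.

At P_1 = 32.7, P_2 = 29.8: Q_1 = 237.5.
∂Q_1/∂P_2 = -3.
ε = (∂Q_1/∂P_2)(P_2/Q_1) = -3.0000 × 29.8/237.5 ≈ -0.376.
%ΔQ_1 ≈ ε × %ΔP_2 = -0.376 × (16.2%) = -6.1%.

-6.1%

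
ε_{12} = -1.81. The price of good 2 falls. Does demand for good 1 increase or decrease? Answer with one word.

increase

ε < 0 and the price of good 2 falls, so the quantity of good 1 moves in the opposite direction: it increases.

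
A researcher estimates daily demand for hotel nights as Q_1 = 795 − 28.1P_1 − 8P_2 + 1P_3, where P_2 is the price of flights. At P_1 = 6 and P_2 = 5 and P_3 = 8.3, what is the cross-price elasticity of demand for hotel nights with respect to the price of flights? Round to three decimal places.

-0.067

At P_1 = 6 and P_2 = 5 and P_3 = 8.3: Q_1 = 594.7.
∂Q_1/∂P_2 = -8.
ε = (∂Q_1/∂P_2)(P_2/Q_1) = -8 × (5/594.7) ≈ -0.067.
Since ε < 0, hotel nights and flights are complements.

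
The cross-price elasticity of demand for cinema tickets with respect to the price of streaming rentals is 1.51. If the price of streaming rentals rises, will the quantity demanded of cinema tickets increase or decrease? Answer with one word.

ε > 0 and the price of streaming rentals rises, so the quantity of cinema tickets moves in the same direction: it increases.

increase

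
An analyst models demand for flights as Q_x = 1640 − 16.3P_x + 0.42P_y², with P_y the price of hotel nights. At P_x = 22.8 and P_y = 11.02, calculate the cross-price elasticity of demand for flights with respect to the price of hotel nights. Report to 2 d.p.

0.08

At P_x = 22.8 and P_y = 11.02: Q_x = 1319.365.
∂Q_x/∂P_y = 0.84P_y = 0.84(11.02) = 9.2568.
ε = (∂Q_x/∂P_y)(P_y/Q_x) = 9.2568 × (11.02/1319.365) ≈ 0.08.
ε > 0: substitutes.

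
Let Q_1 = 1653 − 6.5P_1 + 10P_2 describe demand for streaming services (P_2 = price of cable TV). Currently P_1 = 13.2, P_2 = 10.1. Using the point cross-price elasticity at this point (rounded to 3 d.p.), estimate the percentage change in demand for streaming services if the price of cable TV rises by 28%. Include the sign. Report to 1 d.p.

1.7%

At P_1 = 13.2, P_2 = 10.1: Q_1 = 1668.2.
∂Q_1/∂P_2 = 10.
ε = (∂Q_1/∂P_2)(P_2/Q_1) = 10.0000 × 10.1/1668.2 ≈ 0.061.
%ΔQ_1 ≈ ε × %ΔP_2 = 0.061 × (28%) = 1.7%.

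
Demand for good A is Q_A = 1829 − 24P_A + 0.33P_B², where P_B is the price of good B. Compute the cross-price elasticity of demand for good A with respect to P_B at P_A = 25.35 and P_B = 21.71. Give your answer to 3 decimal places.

0.226

At P_A = 25.35 and P_B = 21.71: Q_A = 1376.137.
∂Q_A/∂P_B = 0.66P_B = 0.66(21.71) = 14.3286.
ε = (∂Q_A/∂P_B)(P_B/Q_A) = 14.3286 × (21.71/1376.137) ≈ 0.226.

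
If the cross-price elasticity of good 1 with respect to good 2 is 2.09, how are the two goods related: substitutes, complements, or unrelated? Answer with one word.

ε = 2.09 > 0, so a higher price of good 2 raises demand for good 1: substitutes.

substitutes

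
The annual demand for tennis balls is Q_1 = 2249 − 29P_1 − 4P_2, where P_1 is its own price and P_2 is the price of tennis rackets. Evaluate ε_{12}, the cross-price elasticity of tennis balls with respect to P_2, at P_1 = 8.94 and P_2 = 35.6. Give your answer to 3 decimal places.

-0.077

At P_1 = 8.94 and P_2 = 35.6: Q_1 = 1847.34.
∂Q_1/∂P_2 = -4.
ε = (∂Q_1/∂P_2)(P_2/Q_1) = -4 × (35.6/1847.34) ≈ -0.077.
Since ε < 0, tennis balls and tennis rackets are complements.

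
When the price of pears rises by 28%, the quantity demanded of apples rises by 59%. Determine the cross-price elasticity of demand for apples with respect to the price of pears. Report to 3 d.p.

ε = (%ΔQ of apples) / (%ΔP of pears) = (59%) / (28%) ≈ 2.107.

2.107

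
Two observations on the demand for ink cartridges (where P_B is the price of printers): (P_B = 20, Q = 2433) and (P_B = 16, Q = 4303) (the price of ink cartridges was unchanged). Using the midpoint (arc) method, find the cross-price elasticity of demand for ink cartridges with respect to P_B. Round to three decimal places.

ΔQ_A = 4303 − 2433 = 1870; ΔP_B = 16 − 20 = -4.
Midpoints: Q̄_A = 3368.0, P̄_B = 18.00.
ε = (ΔQ_A/Q̄_A)/(ΔP_B/P̄_B) = (1870/3368.0)/(-4/18.00) ≈ -2.499.

-2.499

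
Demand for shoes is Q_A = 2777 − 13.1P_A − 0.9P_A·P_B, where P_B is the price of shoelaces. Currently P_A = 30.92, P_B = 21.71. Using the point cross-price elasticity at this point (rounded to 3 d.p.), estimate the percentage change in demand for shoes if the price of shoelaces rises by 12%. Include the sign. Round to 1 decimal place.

At P_A = 30.92, P_B = 21.71: Q_A = 1767.802.
∂Q_A/∂P_B = -0.9P_A = -27.8280.
ε = (∂Q_A/∂P_B)(P_B/Q_A) = -27.8280 × 21.71/1767.802 ≈ -0.342.
%ΔQ_A ≈ ε × %ΔP_B = -0.342 × (12%) = -4.1%.

-4.1%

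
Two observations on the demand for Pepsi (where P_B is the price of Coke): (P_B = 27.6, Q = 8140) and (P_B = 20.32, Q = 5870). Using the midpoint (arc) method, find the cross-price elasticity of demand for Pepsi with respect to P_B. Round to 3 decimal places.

1.067

ΔQ_A = 5870 − 8140 = -2270; ΔP_B = 20.32 − 27.6 = -7.28.
Midpoints: Q̄_A = 7005.0, P̄_B = 23.96.
ε = (ΔQ_A/Q̄_A)/(ΔP_B/P̄_B) = (-2270/7005.0)/(-7.28/23.96) ≈ 1.067.
ε > 0: Pepsi and Coke are substitutes.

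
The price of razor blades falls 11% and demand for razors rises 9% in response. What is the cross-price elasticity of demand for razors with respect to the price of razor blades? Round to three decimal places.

ε = (%ΔQ of razors) / (%ΔP of razor blades) = (9%) / (-11%) ≈ -0.818.
Negative cross-price elasticity: complements.

-0.818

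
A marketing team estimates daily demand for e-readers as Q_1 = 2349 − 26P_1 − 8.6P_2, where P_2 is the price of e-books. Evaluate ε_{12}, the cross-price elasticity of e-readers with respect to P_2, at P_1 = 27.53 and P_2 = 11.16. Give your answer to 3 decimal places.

At P_1 = 27.53 and P_2 = 11.16: Q_1 = 1537.244.
∂Q_1/∂P_2 = -8.6.
ε = (∂Q_1/∂P_2)(P_2/Q_1) = -8.6 × (11.16/1537.244) ≈ -0.062.
Since ε < 0, e-readers and e-books are complements.

-0.062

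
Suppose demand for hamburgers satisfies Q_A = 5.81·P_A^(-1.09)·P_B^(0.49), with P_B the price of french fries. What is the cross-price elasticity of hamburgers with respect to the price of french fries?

In a log-linear (constant-elasticity) demand function, the coefficient on the exponent of P_B is the cross-price elasticity.
ε = 0.49. Positive, so hamburgers and french fries are substitutes.

0.49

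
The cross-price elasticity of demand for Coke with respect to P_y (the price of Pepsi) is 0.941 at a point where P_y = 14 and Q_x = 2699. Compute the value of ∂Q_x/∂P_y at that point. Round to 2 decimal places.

181.41

ε = (∂Q_x/∂P_y)·(P_y/Q_x) ⇒ ∂Q_x/∂P_y = ε·Q_x/P_y = 0.941 × 2699/14 ≈ 181.41.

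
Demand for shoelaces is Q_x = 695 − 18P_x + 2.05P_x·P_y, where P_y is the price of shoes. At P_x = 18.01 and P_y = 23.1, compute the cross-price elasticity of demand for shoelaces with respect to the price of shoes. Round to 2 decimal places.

At P_x = 18.01 and P_y = 23.1: Q_x = 1223.684.
∂Q_x/∂P_y = 2.05P_x = 2.05(18.01) = 36.9205.
ε = (∂Q_x/∂P_y)(P_y/Q_x) = 36.9205 × (23.1/1223.684) ≈ 0.70.
ε > 0: substitutes.

0.70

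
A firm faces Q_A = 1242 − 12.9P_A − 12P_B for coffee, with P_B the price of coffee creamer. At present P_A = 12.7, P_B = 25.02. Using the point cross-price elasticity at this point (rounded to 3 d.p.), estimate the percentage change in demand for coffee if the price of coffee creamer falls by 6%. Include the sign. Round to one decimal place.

At P_A = 12.7, P_B = 25.02: Q_A = 777.93.
∂Q_A/∂P_B = -12.
ε = (∂Q_A/∂P_B)(P_B/Q_A) = -12.0000 × 25.02/777.93 ≈ -0.386.
%ΔQ_A ≈ ε × %ΔP_B = -0.386 × (-6%) = 2.3%.

2.3%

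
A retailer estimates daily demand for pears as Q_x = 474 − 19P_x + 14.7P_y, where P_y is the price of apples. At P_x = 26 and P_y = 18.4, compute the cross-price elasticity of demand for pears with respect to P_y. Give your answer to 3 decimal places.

At P_x = 26 and P_y = 18.4: Q_x = 250.48.
∂Q_x/∂P_y = 14.7.
ε = (∂Q_x/∂P_y)(P_y/Q_x) = 14.7 × (18.4/250.48) ≈ 1.080.
Since ε > 0, pears and apples are substitutes.

1.080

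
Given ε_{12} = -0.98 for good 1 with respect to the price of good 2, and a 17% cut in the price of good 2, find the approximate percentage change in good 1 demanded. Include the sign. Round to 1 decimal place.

16.7%

%ΔQ ≈ ε × %ΔP of good 2 = -0.98 × (-17%) = 16.7%.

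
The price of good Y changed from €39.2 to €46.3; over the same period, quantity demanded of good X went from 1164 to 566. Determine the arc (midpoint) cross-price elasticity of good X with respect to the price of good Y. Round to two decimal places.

ΔQ_X = 566 − 1164 = -598; ΔP_Y = 46.3 − 39.2 = 7.1.
Midpoints: Q̄_X = 865.0, P̄_Y = 42.75.
ε = (ΔQ_X/Q̄_X)/(ΔP_Y/P̄_Y) = (-598/865.0)/(7.1/42.75) ≈ -4.16.

-4.16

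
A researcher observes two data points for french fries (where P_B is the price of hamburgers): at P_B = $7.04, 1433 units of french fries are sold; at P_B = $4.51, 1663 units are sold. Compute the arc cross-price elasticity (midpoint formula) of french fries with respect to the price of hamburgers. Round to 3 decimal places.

-0.339

ΔQ_A = 1663 − 1433 = 230; ΔP_B = 4.51 − 7.04 = -2.53.
Midpoints: Q̄_A = 1548.0, P̄_B = 5.78.
ε = (ΔQ_A/Q̄_A)/(ΔP_B/P̄_B) = (230/1548.0)/(-2.53/5.78) ≈ -0.339.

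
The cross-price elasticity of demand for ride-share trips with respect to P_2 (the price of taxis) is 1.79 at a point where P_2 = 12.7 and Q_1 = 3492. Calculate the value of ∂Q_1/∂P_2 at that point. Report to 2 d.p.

492.18

ε = (∂Q_1/∂P_2)·(P_2/Q_1) ⇒ ∂Q_1/∂P_2 = ε·Q_1/P_2 = 1.79 × 3492/12.7 ≈ 492.18.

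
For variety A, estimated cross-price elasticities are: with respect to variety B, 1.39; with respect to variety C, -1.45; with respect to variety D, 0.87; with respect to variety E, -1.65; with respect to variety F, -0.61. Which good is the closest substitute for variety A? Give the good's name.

Substitutes have ε > 0. Among the positive values, 1.39 (variety B) is largest.

variety B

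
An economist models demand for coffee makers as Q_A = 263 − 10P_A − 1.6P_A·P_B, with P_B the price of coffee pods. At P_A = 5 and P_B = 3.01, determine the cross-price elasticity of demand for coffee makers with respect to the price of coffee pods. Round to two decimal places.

-0.13

At P_A = 5 and P_B = 3.01: Q_A = 188.92.
∂Q_A/∂P_B = -1.6P_A = -1.6(5) = -8.0000.
ε = (∂Q_A/∂P_B)(P_B/Q_A) = -8.0000 × (3.01/188.92) ≈ -0.13.
ε < 0: complements.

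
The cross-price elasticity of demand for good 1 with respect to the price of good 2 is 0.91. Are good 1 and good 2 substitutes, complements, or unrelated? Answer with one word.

ε = 0.91 > 0, so a higher price of good 2 raises demand for good 1: substitutes.

substitutes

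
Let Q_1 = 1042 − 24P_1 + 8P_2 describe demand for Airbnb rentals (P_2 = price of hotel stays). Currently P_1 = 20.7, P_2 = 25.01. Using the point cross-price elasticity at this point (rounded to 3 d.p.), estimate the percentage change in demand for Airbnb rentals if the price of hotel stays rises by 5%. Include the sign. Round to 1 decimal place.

At P_1 = 20.7, P_2 = 25.01: Q_1 = 745.28.
∂Q_1/∂P_2 = 8.
ε = (∂Q_1/∂P_2)(P_2/Q_1) = 8.0000 × 25.01/745.28 ≈ 0.268.
%ΔQ_1 ≈ ε × %ΔP_2 = 0.268 × (5%) = 1.3%.

1.3%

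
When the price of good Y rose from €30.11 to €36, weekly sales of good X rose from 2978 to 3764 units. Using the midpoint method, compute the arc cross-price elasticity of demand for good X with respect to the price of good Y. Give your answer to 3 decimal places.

ΔQ_X = 3764 − 2978 = 786; ΔP_Y = 36 − 30.11 = 5.89.
Midpoints: Q̄_X = 3371.0, P̄_Y = 33.05.
ε = (ΔQ_X/Q̄_X)/(ΔP_Y/P̄_Y) = (786/3371.0)/(5.89/33.05) ≈ 1.309.
ε > 0: good X and good Y are substitutes.

1.309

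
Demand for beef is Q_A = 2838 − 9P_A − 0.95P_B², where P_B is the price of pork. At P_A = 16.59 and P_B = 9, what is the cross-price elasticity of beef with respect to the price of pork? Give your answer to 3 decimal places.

At P_A = 16.59 and P_B = 9: Q_A = 2611.74.
∂Q_A/∂P_B = -1.9P_B = -1.9(9) = -17.1000.
ε = (∂Q_A/∂P_B)(P_B/Q_A) = -17.1000 × (9/2611.74) ≈ -0.059.

-0.059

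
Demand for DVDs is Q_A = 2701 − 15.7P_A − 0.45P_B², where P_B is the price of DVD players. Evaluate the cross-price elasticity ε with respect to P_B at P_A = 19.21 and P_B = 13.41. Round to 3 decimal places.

At P_A = 19.21 and P_B = 13.41: Q_A = 2318.480.
∂Q_A/∂P_B = -0.9P_B = -0.9(13.41) = -12.0690.
ε = (∂Q_A/∂P_B)(P_B/Q_A) = -12.0690 × (13.41/2318.480) ≈ -0.070.

-0.070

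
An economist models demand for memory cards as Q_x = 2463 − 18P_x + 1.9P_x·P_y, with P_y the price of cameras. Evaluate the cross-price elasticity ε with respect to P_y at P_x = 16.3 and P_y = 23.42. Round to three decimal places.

0.251

At P_x = 16.3 and P_y = 23.42: Q_x = 2894.917.
∂Q_x/∂P_y = 1.9P_x = 1.9(16.3) = 30.9700.
ε = (∂Q_x/∂P_y)(P_y/Q_x) = 30.9700 × (23.42/2894.917) ≈ 0.251.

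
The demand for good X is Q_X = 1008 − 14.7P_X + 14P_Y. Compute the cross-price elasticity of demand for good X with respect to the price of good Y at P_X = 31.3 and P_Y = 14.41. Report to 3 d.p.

At P_X = 31.3 and P_Y = 14.41: Q_X = 749.63.
∂Q_X/∂P_Y = 14.
ε = (∂Q_X/∂P_Y)(P_Y/Q_X) = 14 × (14.41/749.63) ≈ 0.269.
Since ε > 0, good X and good Y are substitutes.

0.269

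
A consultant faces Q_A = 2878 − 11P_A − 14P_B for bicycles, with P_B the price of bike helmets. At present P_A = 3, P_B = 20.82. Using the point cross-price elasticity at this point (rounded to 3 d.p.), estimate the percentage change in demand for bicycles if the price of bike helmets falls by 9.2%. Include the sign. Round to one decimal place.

1.0%

At P_A = 3, P_B = 20.82: Q_A = 2553.52.
∂Q_A/∂P_B = -14.
ε = (∂Q_A/∂P_B)(P_B/Q_A) = -14.0000 × 20.82/2553.52 ≈ -0.114.
%ΔQ_A ≈ ε × %ΔP_B = -0.114 × (-9.2%) = 1.0%.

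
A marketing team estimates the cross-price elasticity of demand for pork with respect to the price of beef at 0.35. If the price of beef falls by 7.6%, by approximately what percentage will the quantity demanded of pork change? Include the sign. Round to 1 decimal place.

-2.7%

%ΔQ ≈ ε × %ΔP of beef = 0.35 × (-7.6%) = -2.7%.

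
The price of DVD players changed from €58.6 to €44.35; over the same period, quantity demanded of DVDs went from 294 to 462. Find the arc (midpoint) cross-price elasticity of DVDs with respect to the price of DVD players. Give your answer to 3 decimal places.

ΔQ_A = 462 − 294 = 168; ΔP_B = 44.35 − 58.6 = -14.25.
Midpoints: Q̄_A = 378.0, P̄_B = 51.48.
ε = (ΔQ_A/Q̄_A)/(ΔP_B/P̄_B) = (168/378.0)/(-14.25/51.48) ≈ -1.605.
ε < 0: DVDs and DVD players are complements.

-1.605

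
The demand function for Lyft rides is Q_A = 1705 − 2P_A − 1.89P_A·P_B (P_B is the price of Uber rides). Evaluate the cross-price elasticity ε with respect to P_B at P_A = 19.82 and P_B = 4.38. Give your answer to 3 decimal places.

At P_A = 19.82 and P_B = 4.38: Q_A = 1501.286.
∂Q_A/∂P_B = -1.89P_A = -1.89(19.82) = -37.4598.
ε = (∂Q_A/∂P_B)(P_B/Q_A) = -37.4598 × (4.38/1501.286) ≈ -0.109.

-0.109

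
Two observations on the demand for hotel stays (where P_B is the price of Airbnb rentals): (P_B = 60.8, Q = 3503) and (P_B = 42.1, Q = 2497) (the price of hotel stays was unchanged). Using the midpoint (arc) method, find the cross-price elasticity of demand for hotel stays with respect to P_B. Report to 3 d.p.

0.923

ΔQ_A = 2497 − 3503 = -1006; ΔP_B = 42.1 − 60.8 = -18.7.
Midpoints: Q̄_A = 3000.0, P̄_B = 51.45.
ε = (ΔQ_A/Q̄_A)/(ΔP_B/P̄_B) = (-1006/3000.0)/(-18.7/51.45) ≈ 0.923.
ε > 0: hotel stays and Airbnb rentals are substitutes.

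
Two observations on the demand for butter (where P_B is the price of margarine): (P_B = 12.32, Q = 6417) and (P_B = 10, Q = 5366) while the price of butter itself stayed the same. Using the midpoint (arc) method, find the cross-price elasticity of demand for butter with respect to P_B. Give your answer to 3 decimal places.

0.858

ΔQ_A = 5366 − 6417 = -1051; ΔP_B = 10 − 12.32 = -2.32.
Midpoints: Q̄_A = 5891.5, P̄_B = 11.16.
ε = (ΔQ_A/Q̄_A)/(ΔP_B/P̄_B) = (-1051/5891.5)/(-2.32/11.16) ≈ 0.858.
ε > 0: butter and margarine are substitutes.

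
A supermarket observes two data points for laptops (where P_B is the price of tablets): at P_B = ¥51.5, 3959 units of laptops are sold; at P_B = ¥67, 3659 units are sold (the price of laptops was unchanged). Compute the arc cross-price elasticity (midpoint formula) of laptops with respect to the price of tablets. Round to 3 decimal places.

ΔQ_A = 3659 − 3959 = -300; ΔP_B = 67 − 51.5 = 15.5.
Midpoints: Q̄_A = 3809.0, P̄_B = 59.25.
ε = (ΔQ_A/Q̄_A)/(ΔP_B/P̄_B) = (-300/3809.0)/(15.5/59.25) ≈ -0.301.
ε < 0: laptops and tablets are complements.

-0.301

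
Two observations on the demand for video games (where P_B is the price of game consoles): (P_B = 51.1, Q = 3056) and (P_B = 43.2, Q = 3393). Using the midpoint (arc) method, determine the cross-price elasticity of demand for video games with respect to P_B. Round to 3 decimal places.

ΔQ_A = 3393 − 3056 = 337; ΔP_B = 43.2 − 51.1 = -7.9.
Midpoints: Q̄_A = 3224.5, P̄_B = 47.15.
ε = (ΔQ_A/Q̄_A)/(ΔP_B/P̄_B) = (337/3224.5)/(-7.9/47.15) ≈ -0.624.
ε < 0: video games and game consoles are complements.

-0.624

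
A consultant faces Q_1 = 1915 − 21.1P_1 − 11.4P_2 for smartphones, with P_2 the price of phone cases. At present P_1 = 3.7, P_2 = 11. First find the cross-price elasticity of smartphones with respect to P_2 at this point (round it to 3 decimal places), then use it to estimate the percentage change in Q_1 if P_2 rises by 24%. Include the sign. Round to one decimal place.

-1.8%

At P_1 = 3.7, P_2 = 11: Q_1 = 1711.53.
∂Q_1/∂P_2 = -11.4.
ε = (∂Q_1/∂P_2)(P_2/Q_1) = -11.4000 × 11/1711.53 ≈ -0.073.
%ΔQ_1 ≈ ε × %ΔP_2 = -0.073 × (24%) = -1.8%.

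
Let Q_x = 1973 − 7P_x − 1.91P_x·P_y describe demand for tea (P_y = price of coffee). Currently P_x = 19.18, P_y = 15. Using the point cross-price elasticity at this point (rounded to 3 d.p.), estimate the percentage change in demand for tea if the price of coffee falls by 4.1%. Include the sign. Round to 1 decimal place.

1.7%

At P_x = 19.18, P_y = 15: Q_x = 1289.233.
∂Q_x/∂P_y = -1.91P_x = -36.6338.
ε = (∂Q_x/∂P_y)(P_y/Q_x) = -36.6338 × 15/1289.233 ≈ -0.426.
%ΔQ_x ≈ ε × %ΔP_y = -0.426 × (-4.1%) = 1.7%.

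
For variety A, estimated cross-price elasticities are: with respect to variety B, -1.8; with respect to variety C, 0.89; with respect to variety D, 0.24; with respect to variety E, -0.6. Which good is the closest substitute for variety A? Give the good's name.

Substitutes have ε > 0. Among the positive values, 0.89 (variety C) is largest.

variety C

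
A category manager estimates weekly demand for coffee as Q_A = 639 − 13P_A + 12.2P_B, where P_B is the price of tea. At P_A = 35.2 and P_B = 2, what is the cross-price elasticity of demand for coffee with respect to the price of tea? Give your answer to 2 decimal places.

0.12

At P_A = 35.2 and P_B = 2: Q_A = 205.8.
∂Q_A/∂P_B = 12.2.
ε = (∂Q_A/∂P_B)(P_B/Q_A) = 12.2 × (2/205.8) ≈ 0.12.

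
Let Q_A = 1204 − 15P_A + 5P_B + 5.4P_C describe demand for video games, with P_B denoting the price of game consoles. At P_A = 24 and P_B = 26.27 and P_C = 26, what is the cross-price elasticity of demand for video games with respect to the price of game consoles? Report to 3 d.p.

0.118

At P_A = 24 and P_B = 26.27 and P_C = 26: Q_A = 1115.75.
∂Q_A/∂P_B = 5.
ε = (∂Q_A/∂P_B)(P_B/Q_A) = 5 × (26.27/1115.75) ≈ 0.118.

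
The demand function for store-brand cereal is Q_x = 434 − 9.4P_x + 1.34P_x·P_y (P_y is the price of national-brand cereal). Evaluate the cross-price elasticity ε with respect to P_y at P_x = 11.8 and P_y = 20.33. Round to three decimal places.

At P_x = 11.8 and P_y = 20.33: Q_x = 644.538.
∂Q_x/∂P_y = 1.34P_x = 1.34(11.8) = 15.8120.
ε = (∂Q_x/∂P_y)(P_y/Q_x) = 15.8120 × (20.33/644.538) ≈ 0.499.
ε > 0: substitutes.

0.499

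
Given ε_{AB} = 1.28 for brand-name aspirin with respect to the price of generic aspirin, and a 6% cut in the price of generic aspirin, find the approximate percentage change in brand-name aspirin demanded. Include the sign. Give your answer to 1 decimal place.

%ΔQ ≈ ε × %ΔP of generic aspirin = 1.28 × (-6%) = -7.7%.

-7.7%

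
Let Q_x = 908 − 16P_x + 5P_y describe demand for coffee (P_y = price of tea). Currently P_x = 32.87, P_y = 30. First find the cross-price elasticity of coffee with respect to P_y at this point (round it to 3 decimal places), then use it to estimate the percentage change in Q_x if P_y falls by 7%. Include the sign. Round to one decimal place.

At P_x = 32.87, P_y = 30: Q_x = 532.08.
∂Q_x/∂P_y = 5.
ε = (∂Q_x/∂P_y)(P_y/Q_x) = 5.0000 × 30/532.08 ≈ 0.282.
%ΔQ_x ≈ ε × %ΔP_y = 0.282 × (-7%) = -2.0%.

-2.0%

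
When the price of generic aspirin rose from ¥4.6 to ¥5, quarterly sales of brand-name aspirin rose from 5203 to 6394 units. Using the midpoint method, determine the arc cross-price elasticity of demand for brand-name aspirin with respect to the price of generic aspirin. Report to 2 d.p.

ΔQ_A = 6394 − 5203 = 1191; ΔP_B = 5 − 4.6 = 0.4.
Midpoints: Q̄_A = 5798.5, P̄_B = 4.80.
ε = (ΔQ_A/Q̄_A)/(ΔP_B/P̄_B) = (1191/5798.5)/(0.4/4.80) ≈ 2.46.

2.46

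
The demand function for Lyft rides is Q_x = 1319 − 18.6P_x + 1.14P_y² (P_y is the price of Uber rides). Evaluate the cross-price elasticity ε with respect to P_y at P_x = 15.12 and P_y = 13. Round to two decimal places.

At P_x = 15.12 and P_y = 13: Q_x = 1230.428.
∂Q_x/∂P_y = 2.28P_y = 2.28(13) = 29.6400.
ε = (∂Q_x/∂P_y)(P_y/Q_x) = 29.6400 × (13/1230.428) ≈ 0.31.

0.31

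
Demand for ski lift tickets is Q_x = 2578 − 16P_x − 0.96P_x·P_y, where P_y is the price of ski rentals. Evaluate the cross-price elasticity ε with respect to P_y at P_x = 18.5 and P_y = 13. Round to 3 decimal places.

-0.113

At P_x = 18.5 and P_y = 13: Q_x = 2051.12.
∂Q_x/∂P_y = -0.96P_x = -0.96(18.5) = -17.7600.
ε = (∂Q_x/∂P_y)(P_y/Q_x) = -17.7600 × (13/2051.12) ≈ -0.113.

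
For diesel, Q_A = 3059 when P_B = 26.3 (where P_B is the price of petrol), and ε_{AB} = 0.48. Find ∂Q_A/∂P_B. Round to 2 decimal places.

55.83

ε = (∂Q_A/∂P_B)·(P_B/Q_A) ⇒ ∂Q_A/∂P_B = ε·Q_A/P_B = 0.48 × 3059/26.3 ≈ 55.83.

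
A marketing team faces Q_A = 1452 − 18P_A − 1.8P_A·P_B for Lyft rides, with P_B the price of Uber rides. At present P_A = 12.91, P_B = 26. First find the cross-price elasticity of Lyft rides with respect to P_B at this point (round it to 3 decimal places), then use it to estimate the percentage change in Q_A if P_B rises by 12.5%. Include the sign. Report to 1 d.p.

At P_A = 12.91, P_B = 26: Q_A = 615.432.
∂Q_A/∂P_B = -1.8P_A = -23.2380.
ε = (∂Q_A/∂P_B)(P_B/Q_A) = -23.2380 × 26/615.432 ≈ -0.982.
%ΔQ_A ≈ ε × %ΔP_B = -0.982 × (12.5%) = -12.3%.

-12.3%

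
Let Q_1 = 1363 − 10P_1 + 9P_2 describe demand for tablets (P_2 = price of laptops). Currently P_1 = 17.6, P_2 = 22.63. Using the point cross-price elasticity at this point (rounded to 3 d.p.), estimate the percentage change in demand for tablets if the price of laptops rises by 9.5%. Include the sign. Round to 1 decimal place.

1.4%

At P_1 = 17.6, P_2 = 22.63: Q_1 = 1390.67.
∂Q_1/∂P_2 = 9.
ε = (∂Q_1/∂P_2)(P_2/Q_1) = 9.0000 × 22.63/1390.67 ≈ 0.146.
%ΔQ_1 ≈ ε × %ΔP_2 = 0.146 × (9.5%) = 1.4%.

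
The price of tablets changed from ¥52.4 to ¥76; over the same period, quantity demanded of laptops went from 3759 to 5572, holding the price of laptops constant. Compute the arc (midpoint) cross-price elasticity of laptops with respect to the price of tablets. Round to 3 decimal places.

1.057

ΔQ_A = 5572 − 3759 = 1813; ΔP_B = 76 − 52.4 = 23.6.
Midpoints: Q̄_A = 4665.5, P̄_B = 64.20.
ε = (ΔQ_A/Q̄_A)/(ΔP_B/P̄_B) = (1813/4665.5)/(23.6/64.20) ≈ 1.057.
ε > 0: laptops and tablets are substitutes.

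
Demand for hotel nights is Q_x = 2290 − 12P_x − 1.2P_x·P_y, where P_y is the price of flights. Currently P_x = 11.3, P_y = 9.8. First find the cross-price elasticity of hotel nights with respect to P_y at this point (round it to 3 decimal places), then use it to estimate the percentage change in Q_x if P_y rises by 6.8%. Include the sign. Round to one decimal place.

-0.4%

At P_x = 11.3, P_y = 9.8: Q_x = 2021.512.
∂Q_x/∂P_y = -1.2P_x = -13.5600.
ε = (∂Q_x/∂P_y)(P_y/Q_x) = -13.5600 × 9.8/2021.512 ≈ -0.066.
%ΔQ_x ≈ ε × %ΔP_y = -0.066 × (6.8%) = -0.4%.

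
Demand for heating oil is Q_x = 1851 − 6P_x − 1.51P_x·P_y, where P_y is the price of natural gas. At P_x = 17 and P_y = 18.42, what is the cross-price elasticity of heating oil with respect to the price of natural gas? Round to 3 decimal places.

At P_x = 17 and P_y = 18.42: Q_x = 1276.159.
∂Q_x/∂P_y = -1.51P_x = -1.51(17) = -25.6700.
ε = (∂Q_x/∂P_y)(P_y/Q_x) = -25.6700 × (18.42/1276.159) ≈ -0.371.

-0.371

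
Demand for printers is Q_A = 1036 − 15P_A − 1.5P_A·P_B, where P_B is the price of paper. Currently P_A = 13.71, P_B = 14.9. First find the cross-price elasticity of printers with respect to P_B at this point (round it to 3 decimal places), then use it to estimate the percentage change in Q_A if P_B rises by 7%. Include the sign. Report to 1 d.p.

At P_A = 13.71, P_B = 14.9: Q_A = 523.931.
∂Q_A/∂P_B = -1.5P_A = -20.5650.
ε = (∂Q_A/∂P_B)(P_B/Q_A) = -20.5650 × 14.9/523.931 ≈ -0.585.
%ΔQ_A ≈ ε × %ΔP_B = -0.585 × (7%) = -4.1%.

-4.1%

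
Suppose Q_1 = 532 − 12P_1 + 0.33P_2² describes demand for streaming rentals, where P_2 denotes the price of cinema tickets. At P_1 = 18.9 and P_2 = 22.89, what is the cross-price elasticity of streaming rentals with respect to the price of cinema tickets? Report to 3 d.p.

0.723

At P_1 = 18.9 and P_2 = 22.89: Q_1 = 478.104.
∂Q_1/∂P_2 = 0.66P_2 = 0.66(22.89) = 15.1074.
ε = (∂Q_1/∂P_2)(P_2/Q_1) = 15.1074 × (22.89/478.104) ≈ 0.723.
ε > 0: substitutes.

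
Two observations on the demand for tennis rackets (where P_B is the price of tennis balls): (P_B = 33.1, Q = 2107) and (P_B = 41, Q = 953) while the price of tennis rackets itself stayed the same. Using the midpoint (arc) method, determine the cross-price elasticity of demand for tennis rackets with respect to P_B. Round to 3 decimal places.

ΔQ_A = 953 − 2107 = -1154; ΔP_B = 41 − 33.1 = 7.9.
Midpoints: Q̄_A = 1530.0, P̄_B = 37.05.
ε = (ΔQ_A/Q̄_A)/(ΔP_B/P̄_B) = (-1154/1530.0)/(7.9/37.05) ≈ -3.537.

-3.537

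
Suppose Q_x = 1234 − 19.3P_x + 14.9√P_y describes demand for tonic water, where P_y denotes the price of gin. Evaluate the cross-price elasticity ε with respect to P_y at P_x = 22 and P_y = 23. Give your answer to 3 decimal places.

At P_x = 22 and P_y = 23: Q_x = 880.858.
∂Q_x/∂P_y = 14.9/(2√P_y) = 14.9/(2√23) = 1.5534.
ε = (∂Q_x/∂P_y)(P_y/Q_x) = 1.5534 × (23/880.858) ≈ 0.041.
ε > 0: substitutes.

0.041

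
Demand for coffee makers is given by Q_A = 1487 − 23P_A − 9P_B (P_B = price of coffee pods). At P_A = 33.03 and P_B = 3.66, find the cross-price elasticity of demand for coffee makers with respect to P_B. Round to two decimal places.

-0.05

At P_A = 33.03 and P_B = 3.66: Q_A = 694.37.
∂Q_A/∂P_B = -9.
ε = (∂Q_A/∂P_B)(P_B/Q_A) = -9 × (3.66/694.37) ≈ -0.05.
Since ε < 0, coffee makers and coffee pods are complements.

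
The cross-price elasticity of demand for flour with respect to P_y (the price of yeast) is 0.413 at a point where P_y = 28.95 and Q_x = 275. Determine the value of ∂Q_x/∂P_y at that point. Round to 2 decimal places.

3.92

ε = (∂Q_x/∂P_y)·(P_y/Q_x) ⇒ ∂Q_x/∂P_y = ε·Q_x/P_y = 0.413 × 275/28.95 ≈ 3.92.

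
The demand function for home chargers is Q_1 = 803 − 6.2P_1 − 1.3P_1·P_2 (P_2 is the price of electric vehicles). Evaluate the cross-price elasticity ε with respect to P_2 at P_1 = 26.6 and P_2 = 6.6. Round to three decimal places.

At P_1 = 26.6 and P_2 = 6.6: Q_1 = 409.852.
∂Q_1/∂P_2 = -1.3P_1 = -1.3(26.6) = -34.5800.
ε = (∂Q_1/∂P_2)(P_2/Q_1) = -34.5800 × (6.6/409.852) ≈ -0.557.

-0.557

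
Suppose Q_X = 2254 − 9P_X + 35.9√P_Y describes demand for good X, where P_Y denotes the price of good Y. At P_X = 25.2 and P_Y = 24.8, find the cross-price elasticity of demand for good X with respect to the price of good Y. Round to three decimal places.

0.041

At P_X = 25.2 and P_Y = 24.8: Q_X = 2205.981.
∂Q_X/∂P_Y = 35.9/(2√P_Y) = 35.9/(2√24.8) = 3.6044.
ε = (∂Q_X/∂P_Y)(P_Y/Q_X) = 3.6044 × (24.8/2205.981) ≈ 0.041.
ε > 0: substitutes.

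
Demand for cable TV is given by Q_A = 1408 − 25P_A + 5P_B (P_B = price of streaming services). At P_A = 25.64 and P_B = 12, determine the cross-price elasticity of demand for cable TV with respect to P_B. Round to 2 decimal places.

0.07

At P_A = 25.64 and P_B = 12: Q_A = 827.
∂Q_A/∂P_B = 5.
ε = (∂Q_A/∂P_B)(P_B/Q_A) = 5 × (12/827) ≈ 0.07.
Since ε > 0, cable TV and streaming services are substitutes.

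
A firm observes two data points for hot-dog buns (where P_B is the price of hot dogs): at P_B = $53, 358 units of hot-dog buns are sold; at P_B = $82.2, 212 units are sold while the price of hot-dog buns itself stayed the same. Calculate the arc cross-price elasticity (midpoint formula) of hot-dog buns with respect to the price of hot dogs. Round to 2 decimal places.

ΔQ_A = 212 − 358 = -146; ΔP_B = 82.2 − 53 = 29.2.
Midpoints: Q̄_A = 285.0, P̄_B = 67.60.
ε = (ΔQ_A/Q̄_A)/(ΔP_B/P̄_B) = (-146/285.0)/(29.2/67.60) ≈ -1.19.

-1.19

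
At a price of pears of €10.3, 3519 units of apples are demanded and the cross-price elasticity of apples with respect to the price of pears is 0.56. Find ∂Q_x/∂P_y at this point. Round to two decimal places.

191.32

ε = (∂Q_x/∂P_y)·(P_y/Q_x) ⇒ ∂Q_x/∂P_y = ε·Q_x/P_y = 0.56 × 3519/10.3 ≈ 191.32.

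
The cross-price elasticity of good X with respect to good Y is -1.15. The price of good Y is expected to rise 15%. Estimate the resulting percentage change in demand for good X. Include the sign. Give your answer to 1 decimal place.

-17.3%

%ΔQ ≈ ε × %ΔP of good Y = -1.15 × (15%) = -17.3%.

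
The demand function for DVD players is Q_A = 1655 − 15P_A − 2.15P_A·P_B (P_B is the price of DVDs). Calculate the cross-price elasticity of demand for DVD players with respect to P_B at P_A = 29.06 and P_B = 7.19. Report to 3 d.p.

-0.584

At P_A = 29.06 and P_B = 7.19: Q_A = 769.876.
∂Q_A/∂P_B = -2.15P_A = -2.15(29.06) = -62.4790.
ε = (∂Q_A/∂P_B)(P_B/Q_A) = -62.4790 × (7.19/769.876) ≈ -0.584.
ε < 0: complements.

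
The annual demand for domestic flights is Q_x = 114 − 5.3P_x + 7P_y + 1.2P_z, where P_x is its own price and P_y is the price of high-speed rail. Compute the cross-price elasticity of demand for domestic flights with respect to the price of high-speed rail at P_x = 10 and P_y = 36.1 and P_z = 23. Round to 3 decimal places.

At P_x = 10 and P_y = 36.1 and P_z = 23: Q_x = 341.3.
∂Q_x/∂P_y = 7.
ε = (∂Q_x/∂P_y)(P_y/Q_x) = 7 × (36.1/341.3) ≈ 0.740.

0.740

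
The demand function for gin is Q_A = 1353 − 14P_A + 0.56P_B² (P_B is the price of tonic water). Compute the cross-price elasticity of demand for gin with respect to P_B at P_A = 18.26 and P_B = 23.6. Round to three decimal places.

0.443

At P_A = 18.26 and P_B = 23.6: Q_A = 1409.258.
∂Q_A/∂P_B = 1.12P_B = 1.12(23.6) = 26.4320.
ε = (∂Q_A/∂P_B)(P_B/Q_A) = 26.4320 × (23.6/1409.258) ≈ 0.443.
ε > 0: substitutes.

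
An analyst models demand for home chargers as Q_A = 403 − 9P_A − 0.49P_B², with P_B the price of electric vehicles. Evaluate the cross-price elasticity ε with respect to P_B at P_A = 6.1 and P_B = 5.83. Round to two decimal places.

-0.10

At P_A = 6.1 and P_B = 5.83: Q_A = 331.445.
∂Q_A/∂P_B = -0.98P_B = -0.98(5.83) = -5.7134.
ε = (∂Q_A/∂P_B)(P_B/Q_A) = -5.7134 × (5.83/331.445) ≈ -0.10.
ε < 0: complements.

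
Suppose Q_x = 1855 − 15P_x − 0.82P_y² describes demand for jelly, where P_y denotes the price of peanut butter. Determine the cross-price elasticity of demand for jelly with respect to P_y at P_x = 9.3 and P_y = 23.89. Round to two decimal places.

-0.75

At P_x = 9.3 and P_y = 23.89: Q_x = 1247.500.
∂Q_x/∂P_y = -1.64P_y = -1.64(23.89) = -39.1796.
ε = (∂Q_x/∂P_y)(P_y/Q_x) = -39.1796 × (23.89/1247.500) ≈ -0.75.
ε < 0: complements.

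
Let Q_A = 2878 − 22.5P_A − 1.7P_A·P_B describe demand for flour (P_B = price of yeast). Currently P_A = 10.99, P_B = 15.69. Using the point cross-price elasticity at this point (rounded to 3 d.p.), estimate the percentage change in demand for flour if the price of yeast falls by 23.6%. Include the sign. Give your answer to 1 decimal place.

3.0%

At P_A = 10.99, P_B = 15.69: Q_A = 2337.589.
∂Q_A/∂P_B = -1.7P_A = -18.6830.
ε = (∂Q_A/∂P_B)(P_B/Q_A) = -18.6830 × 15.69/2337.589 ≈ -0.125.
%ΔQ_A ≈ ε × %ΔP_B = -0.125 × (-23.6%) = 3.0%.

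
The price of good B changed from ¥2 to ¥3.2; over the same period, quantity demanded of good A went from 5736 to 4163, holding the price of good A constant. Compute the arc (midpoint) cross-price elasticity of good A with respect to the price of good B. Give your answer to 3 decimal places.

ΔQ_A = 4163 − 5736 = -1573; ΔP_B = 3.2 − 2 = 1.2.
Midpoints: Q̄_A = 4949.5, P̄_B = 2.60.
ε = (ΔQ_A/Q̄_A)/(ΔP_B/P̄_B) = (-1573/4949.5)/(1.2/2.60) ≈ -0.689.

-0.689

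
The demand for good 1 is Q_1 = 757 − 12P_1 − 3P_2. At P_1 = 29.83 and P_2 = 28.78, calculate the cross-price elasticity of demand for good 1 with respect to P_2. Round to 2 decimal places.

-0.28

At P_1 = 29.83 and P_2 = 28.78: Q_1 = 312.7.
∂Q_1/∂P_2 = -3.
ε = (∂Q_1/∂P_2)(P_2/Q_1) = -3 × (28.78/312.7) ≈ -0.28.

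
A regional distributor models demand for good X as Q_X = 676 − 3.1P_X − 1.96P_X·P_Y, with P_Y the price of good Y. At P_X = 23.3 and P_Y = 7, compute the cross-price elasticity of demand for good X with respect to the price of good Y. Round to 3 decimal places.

-1.125

At P_X = 23.3 and P_Y = 7: Q_X = 284.094.
∂Q_X/∂P_Y = -1.96P_X = -1.96(23.3) = -45.6680.
ε = (∂Q_X/∂P_Y)(P_Y/Q_X) = -45.6680 × (7/284.094) ≈ -1.125.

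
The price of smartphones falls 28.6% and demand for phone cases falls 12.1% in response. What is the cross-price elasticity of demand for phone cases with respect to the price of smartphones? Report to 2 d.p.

0.42

ε = (%ΔQ of phone cases) / (%ΔP of smartphones) = (-12.1%) / (-28.6%) ≈ 0.42.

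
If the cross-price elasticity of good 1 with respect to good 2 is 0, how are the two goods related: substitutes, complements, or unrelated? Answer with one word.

ε = 0: demand for good 1 does not respond to good 2's price; the goods are unrelated.

unrelated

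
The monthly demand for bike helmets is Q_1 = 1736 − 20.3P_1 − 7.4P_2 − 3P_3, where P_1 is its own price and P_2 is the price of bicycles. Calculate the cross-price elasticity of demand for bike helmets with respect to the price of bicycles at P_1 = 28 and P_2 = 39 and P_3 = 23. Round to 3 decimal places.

-0.356

At P_1 = 28 and P_2 = 39 and P_3 = 23: Q_1 = 810.
∂Q_1/∂P_2 = -7.4.
ε = (∂Q_1/∂P_2)(P_2/Q_1) = -7.4 × (39/810) ≈ -0.356.
Since ε < 0, bike helmets and bicycles are complements.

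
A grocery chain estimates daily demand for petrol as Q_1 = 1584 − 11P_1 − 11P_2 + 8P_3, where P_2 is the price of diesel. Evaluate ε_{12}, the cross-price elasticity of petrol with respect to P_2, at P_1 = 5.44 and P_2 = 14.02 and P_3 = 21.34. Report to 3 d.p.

-0.100

At P_1 = 5.44 and P_2 = 14.02 and P_3 = 21.34: Q_1 = 1540.66.
∂Q_1/∂P_2 = -11.
ε = (∂Q_1/∂P_2)(P_2/Q_1) = -11 × (14.02/1540.66) ≈ -0.100.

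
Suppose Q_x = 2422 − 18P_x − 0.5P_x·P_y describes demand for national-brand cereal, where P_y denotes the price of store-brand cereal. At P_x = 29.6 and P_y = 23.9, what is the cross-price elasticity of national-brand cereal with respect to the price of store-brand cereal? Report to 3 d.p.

At P_x = 29.6 and P_y = 23.9: Q_x = 1535.48.
∂Q_x/∂P_y = -0.5P_x = -0.5(29.6) = -14.8000.
ε = (∂Q_x/∂P_y)(P_y/Q_x) = -14.8000 × (23.9/1535.48) ≈ -0.230.

-0.230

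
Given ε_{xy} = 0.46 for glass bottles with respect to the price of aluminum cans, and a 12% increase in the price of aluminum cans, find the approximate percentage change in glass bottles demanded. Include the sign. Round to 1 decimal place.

5.5%

%ΔQ ≈ ε × %ΔP of aluminum cans = 0.46 × (12%) = 5.5%.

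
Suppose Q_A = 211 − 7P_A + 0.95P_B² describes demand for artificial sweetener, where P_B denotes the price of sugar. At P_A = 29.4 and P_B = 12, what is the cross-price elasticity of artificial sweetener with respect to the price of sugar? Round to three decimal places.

At P_A = 29.4 and P_B = 12: Q_A = 142.
∂Q_A/∂P_B = 1.9P_B = 1.9(12) = 22.8000.
ε = (∂Q_A/∂P_B)(P_B/Q_A) = 22.8000 × (12/142) ≈ 1.927.

1.927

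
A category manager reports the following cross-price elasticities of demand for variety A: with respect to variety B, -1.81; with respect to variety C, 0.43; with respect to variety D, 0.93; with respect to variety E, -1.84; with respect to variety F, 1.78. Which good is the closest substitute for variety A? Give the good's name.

Substitutes have ε > 0. Among the positive values, 1.78 (variety F) is largest.

variety F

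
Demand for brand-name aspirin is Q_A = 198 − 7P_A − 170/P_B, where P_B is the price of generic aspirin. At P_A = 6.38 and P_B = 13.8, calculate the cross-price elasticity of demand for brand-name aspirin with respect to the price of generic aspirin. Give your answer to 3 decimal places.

At P_A = 6.38 and P_B = 13.8: Q_A = 141.021.
∂Q_A/∂P_B = 170/P_B² = 0.8927.
ε = (∂Q_A/∂P_B)(P_B/Q_A) = 0.8927 × (13.8/141.021) ≈ 0.087.
ε > 0: substitutes.

0.087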